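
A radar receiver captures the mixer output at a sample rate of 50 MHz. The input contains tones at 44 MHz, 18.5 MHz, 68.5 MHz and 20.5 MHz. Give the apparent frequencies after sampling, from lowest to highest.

fs/2 = 25 MHz.
44 MHz > fs/2 = 25 MHz, folds to fs − 44 MHz = 6 MHz.
18.5 MHz ≤ fs/2 = 25 MHz, passes unchanged.
68.5 MHz mod fs = 18.5 MHz.
18.5 MHz ≤ fs/2 = 25 MHz, appears at 18.5 MHz.
20.5 MHz ≤ fs/2 = 25 MHz, passes unchanged.
Distinct values: {6 MHz, 18.5 MHz, 20.5 MHz}.

6 MHz, 18.5 MHz, 20.5 MHz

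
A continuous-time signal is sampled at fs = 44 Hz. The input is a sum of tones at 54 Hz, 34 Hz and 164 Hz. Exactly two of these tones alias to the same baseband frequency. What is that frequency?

10 Hz

fs/2 = 22 Hz.
54 Hz mod fs = 10 Hz.
10 Hz ≤ fs/2 = 22 Hz, appears at 10 Hz.
34 Hz > fs/2 = 22 Hz, folds to fs − 34 Hz = 10 Hz.
164 Hz mod fs = 32 Hz.
32 Hz > fs/2 = 22 Hz, folds to fs − 32 Hz = 12 Hz.
34 Hz and 54 Hz both map to 10 Hz.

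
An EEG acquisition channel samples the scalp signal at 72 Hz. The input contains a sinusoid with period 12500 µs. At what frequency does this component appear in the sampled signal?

8 Hz

T = 12500 µs → f = 1/T = 80 Hz.
80 Hz mod fs = 8 Hz.
8 Hz ≤ fs/2 = 36 Hz, appears at 8 Hz.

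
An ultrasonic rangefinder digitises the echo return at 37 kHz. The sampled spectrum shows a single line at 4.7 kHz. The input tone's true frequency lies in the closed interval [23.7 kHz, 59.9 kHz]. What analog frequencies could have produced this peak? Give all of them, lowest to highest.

32.3 kHz, 41.7 kHz

Frequencies that alias to 4.7 kHz are k·fs ± 4.7 kHz for integer k ≥ 0.
k=0: 4.7 kHz.
k=1: 32.3 kHz, 41.7 kHz.
k=2: 69.3 kHz, 78.7 kHz.
Within [23.7 kHz, 59.9 kHz]: 32.3 kHz, 41.7 kHz.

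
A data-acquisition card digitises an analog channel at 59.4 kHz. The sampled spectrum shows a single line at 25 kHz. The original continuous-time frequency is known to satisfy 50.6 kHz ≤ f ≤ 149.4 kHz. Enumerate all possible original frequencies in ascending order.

84.4 kHz, 93.8 kHz, 143.8 kHz

Frequencies that alias to 25 kHz are k·fs ± 25 kHz for integer k ≥ 0.
k=0: 25 kHz.
k=1: 34.4 kHz, 84.4 kHz.
k=2: 93.8 kHz, 143.8 kHz.
k=3: 153.2 kHz, 203.2 kHz.
Within [50.6 kHz, 149.4 kHz]: 84.4 kHz, 93.8 kHz, 143.8 kHz.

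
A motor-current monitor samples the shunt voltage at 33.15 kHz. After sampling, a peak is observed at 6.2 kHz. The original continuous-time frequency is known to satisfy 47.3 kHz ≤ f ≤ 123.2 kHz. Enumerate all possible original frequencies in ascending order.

60.1 kHz, 72.5 kHz, 93.25 kHz, 105.65 kHz

Frequencies that alias to 6.2 kHz are k·fs ± 6.2 kHz for integer k ≥ 0.
k=0: 6.2 kHz.
k=1: 26.95 kHz, 39.35 kHz.
k=2: 60.1 kHz, 72.5 kHz.
k=3: 93.25 kHz, 105.65 kHz.
k=4: 126.4 kHz, 138.8 kHz.
Within [47.3 kHz, 123.2 kHz]: 60.1 kHz, 72.5 kHz, 93.25 kHz, 105.65 kHz.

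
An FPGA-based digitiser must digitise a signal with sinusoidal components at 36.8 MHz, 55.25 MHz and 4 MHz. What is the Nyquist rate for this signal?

110.5 MHz

Highest-frequency component: 55.25 MHz.
Nyquist rate = 2 × 55.25 MHz = 110.5 MHz.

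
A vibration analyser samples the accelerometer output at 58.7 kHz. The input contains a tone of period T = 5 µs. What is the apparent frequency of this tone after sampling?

23.9 kHz

T = 5 µs → f = 1/T = 200 kHz.
200 kHz mod fs = 23.9 kHz.
23.9 kHz ≤ fs/2 = 29.35 kHz, appears at 23.9 kHz.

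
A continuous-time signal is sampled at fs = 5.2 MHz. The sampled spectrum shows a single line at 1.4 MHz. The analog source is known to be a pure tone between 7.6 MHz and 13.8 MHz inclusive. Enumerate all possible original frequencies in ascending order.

Frequencies that alias to 1.4 MHz are k·fs ± 1.4 MHz for integer k ≥ 0.
k=0: 1.4 MHz.
k=1: 3.8 MHz, 6.6 MHz.
k=2: 9 MHz, 11.8 MHz.
k=3: 14.2 MHz, 17 MHz.
Within [7.6 MHz, 13.8 MHz]: 9 MHz, 11.8 MHz.

9 MHz, 11.8 MHz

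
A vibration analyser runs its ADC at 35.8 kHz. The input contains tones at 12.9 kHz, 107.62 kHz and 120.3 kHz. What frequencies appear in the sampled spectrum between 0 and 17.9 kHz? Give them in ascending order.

fs/2 = 17.9 kHz.
12.9 kHz ≤ fs/2 = 17.9 kHz, passes unchanged.
107.62 kHz mod fs = 0.22 kHz.
0.22 kHz ≤ fs/2 = 17.9 kHz, appears at 0.22 kHz.
120.3 kHz mod fs = 12.9 kHz.
12.9 kHz ≤ fs/2 = 17.9 kHz, appears at 12.9 kHz.
Distinct values: {0.22 kHz, 12.9 kHz}.

0.22 kHz, 12.9 kHz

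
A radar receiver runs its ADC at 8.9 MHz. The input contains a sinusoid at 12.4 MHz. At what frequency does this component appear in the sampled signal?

12.4 MHz mod fs = 3.5 MHz.
3.5 MHz ≤ fs/2 = 4.45 MHz, appears at 3.5 MHz.

3.5 MHz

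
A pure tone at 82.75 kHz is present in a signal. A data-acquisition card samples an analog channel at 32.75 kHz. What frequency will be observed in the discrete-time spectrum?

15.5 kHz

82.75 kHz mod fs = 17.25 kHz.
17.25 kHz > fs/2 = 16.375 kHz, folds to fs − 17.25 kHz = 15.5 kHz.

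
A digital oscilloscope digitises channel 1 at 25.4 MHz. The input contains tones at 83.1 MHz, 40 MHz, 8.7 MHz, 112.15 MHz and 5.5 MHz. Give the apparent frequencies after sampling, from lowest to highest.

fs/2 = 12.7 MHz.
83.1 MHz mod fs = 6.9 MHz.
6.9 MHz ≤ fs/2 = 12.7 MHz, appears at 6.9 MHz.
40 MHz mod fs = 14.6 MHz.
14.6 MHz > fs/2 = 12.7 MHz, folds to fs − 14.6 MHz = 10.8 MHz.
8.7 MHz ≤ fs/2 = 12.7 MHz, passes unchanged.
112.15 MHz mod fs = 10.55 MHz.
10.55 MHz ≤ fs/2 = 12.7 MHz, appears at 10.55 MHz.
5.5 MHz ≤ fs/2 = 12.7 MHz, passes unchanged.
Distinct values: {5.5 MHz, 6.9 MHz, 8.7 MHz, 10.55 MHz, 10.8 MHz}.

5.5 MHz, 6.9 MHz, 8.7 MHz, 10.55 MHz, 10.8 MHz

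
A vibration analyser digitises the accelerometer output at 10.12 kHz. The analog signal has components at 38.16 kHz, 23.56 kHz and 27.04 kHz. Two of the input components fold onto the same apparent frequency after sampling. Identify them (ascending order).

23.56 kHz, 27.04 kHz

fs/2 = 5.06 kHz.
38.16 kHz mod fs = 7.8 kHz.
7.8 kHz > fs/2 = 5.06 kHz, folds to fs − 7.8 kHz = 2.32 kHz.
23.56 kHz mod fs = 3.32 kHz.
3.32 kHz ≤ fs/2 = 5.06 kHz, appears at 3.32 kHz.
27.04 kHz mod fs = 6.8 kHz.
6.8 kHz > fs/2 = 5.06 kHz, folds to fs − 6.8 kHz = 3.32 kHz.
23.56 kHz and 27.04 kHz both map to 3.32 kHz.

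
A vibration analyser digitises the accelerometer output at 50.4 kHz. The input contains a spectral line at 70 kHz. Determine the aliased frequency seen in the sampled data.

19.6 kHz

70 kHz mod fs = 19.6 kHz.
19.6 kHz ≤ fs/2 = 25.2 kHz, appears at 19.6 kHz.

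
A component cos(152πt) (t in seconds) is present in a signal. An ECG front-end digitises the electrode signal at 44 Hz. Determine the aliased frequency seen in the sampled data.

ω = 152π rad/s → f = ω/(2π) = 76 Hz.
76 Hz mod fs = 32 Hz.
32 Hz > fs/2 = 22 Hz, folds to fs − 32 Hz = 12 Hz.

12 Hz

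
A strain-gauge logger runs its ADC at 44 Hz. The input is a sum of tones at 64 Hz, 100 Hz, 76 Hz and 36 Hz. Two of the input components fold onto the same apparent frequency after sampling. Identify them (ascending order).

76 Hz, 100 Hz

fs/2 = 22 Hz.
64 Hz mod fs = 20 Hz.
20 Hz ≤ fs/2 = 22 Hz, appears at 20 Hz.
100 Hz mod fs = 12 Hz.
12 Hz ≤ fs/2 = 22 Hz, appears at 12 Hz.
76 Hz mod fs = 32 Hz.
32 Hz > fs/2 = 22 Hz, folds to fs − 32 Hz = 12 Hz.
36 Hz > fs/2 = 22 Hz, folds to fs − 36 Hz = 8 Hz.
76 Hz and 100 Hz both map to 12 Hz.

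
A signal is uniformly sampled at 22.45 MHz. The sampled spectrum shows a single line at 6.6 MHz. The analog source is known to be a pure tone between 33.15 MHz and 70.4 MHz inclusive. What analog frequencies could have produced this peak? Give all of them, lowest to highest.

Frequencies that alias to 6.6 MHz are k·fs ± 6.6 MHz for integer k ≥ 0.
k=0: 6.6 MHz.
k=1: 15.85 MHz, 29.05 MHz.
k=2: 38.3 MHz, 51.5 MHz.
k=3: 60.75 MHz, 73.95 MHz.
k=4: 83.2 MHz, 96.4 MHz.
Within [33.15 MHz, 70.4 MHz]: 38.3 MHz, 51.5 MHz, 60.75 MHz.

38.3 MHz, 51.5 MHz, 60.75 MHz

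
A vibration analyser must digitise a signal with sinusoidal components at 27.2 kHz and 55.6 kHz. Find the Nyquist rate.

111.2 kHz

Highest-frequency component: 55.6 kHz.
Nyquist rate = 2 × 55.6 kHz = 111.2 kHz.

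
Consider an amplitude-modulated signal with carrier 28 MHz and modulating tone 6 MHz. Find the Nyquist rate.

68 MHz

AM sidebands sit at fc ± fm = 22 MHz and 34 MHz.
Highest-frequency component: 34 MHz.
Nyquist rate = 2 × 34 MHz = 68 MHz.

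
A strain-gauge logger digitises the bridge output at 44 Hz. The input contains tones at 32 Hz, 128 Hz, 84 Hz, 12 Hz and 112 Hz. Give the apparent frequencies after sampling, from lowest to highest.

fs/2 = 22 Hz.
32 Hz > fs/2 = 22 Hz, folds to fs − 32 Hz = 12 Hz.
128 Hz mod fs = 40 Hz.
40 Hz > fs/2 = 22 Hz, folds to fs − 40 Hz = 4 Hz.
84 Hz mod fs = 40 Hz.
40 Hz > fs/2 = 22 Hz, folds to fs − 40 Hz = 4 Hz.
12 Hz ≤ fs/2 = 22 Hz, passes unchanged.
112 Hz mod fs = 24 Hz.
24 Hz > fs/2 = 22 Hz, folds to fs − 24 Hz = 20 Hz.
Distinct values: {4 Hz, 12 Hz, 20 Hz}.

4 Hz, 12 Hz, 20 Hz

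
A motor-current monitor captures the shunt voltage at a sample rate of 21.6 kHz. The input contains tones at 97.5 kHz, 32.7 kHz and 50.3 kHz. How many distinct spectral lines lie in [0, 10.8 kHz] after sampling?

fs/2 = 10.8 kHz.
97.5 kHz mod fs = 11.1 kHz.
11.1 kHz > fs/2 = 10.8 kHz, folds to fs − 11.1 kHz = 10.5 kHz.
32.7 kHz mod fs = 11.1 kHz.
11.1 kHz > fs/2 = 10.8 kHz, folds to fs − 11.1 kHz = 10.5 kHz.
50.3 kHz mod fs = 7.1 kHz.
7.1 kHz ≤ fs/2 = 10.8 kHz, appears at 7.1 kHz.
Distinct values: {7.1 kHz, 10.5 kHz} → 2.

2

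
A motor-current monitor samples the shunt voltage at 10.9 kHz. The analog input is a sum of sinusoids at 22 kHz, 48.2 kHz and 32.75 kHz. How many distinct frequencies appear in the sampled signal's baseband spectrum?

3

fs/2 = 5.45 kHz.
22 kHz mod fs = 0.2 kHz.
0.2 kHz ≤ fs/2 = 5.45 kHz, appears at 0.2 kHz.
48.2 kHz mod fs = 4.6 kHz.
4.6 kHz ≤ fs/2 = 5.45 kHz, appears at 4.6 kHz.
32.75 kHz mod fs = 0.05 kHz.
0.05 kHz ≤ fs/2 = 5.45 kHz, appears at 0.05 kHz.
Distinct values: {0.05 kHz, 0.2 kHz, 4.6 kHz} → 3.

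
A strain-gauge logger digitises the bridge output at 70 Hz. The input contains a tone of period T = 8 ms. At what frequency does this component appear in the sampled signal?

T = 8 ms → f = 1/T = 125 Hz.
125 Hz mod fs = 55 Hz.
55 Hz > fs/2 = 35 Hz, folds to fs − 55 Hz = 15 Hz.

15 Hz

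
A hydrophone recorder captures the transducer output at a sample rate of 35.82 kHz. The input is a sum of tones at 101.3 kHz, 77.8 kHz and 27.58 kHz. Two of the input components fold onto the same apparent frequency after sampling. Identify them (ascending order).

fs/2 = 17.91 kHz.
101.3 kHz mod fs = 29.66 kHz.
29.66 kHz > fs/2 = 17.91 kHz, folds to fs − 29.66 kHz = 6.16 kHz.
77.8 kHz mod fs = 6.16 kHz.
6.16 kHz ≤ fs/2 = 17.91 kHz, appears at 6.16 kHz.
27.58 kHz > fs/2 = 17.91 kHz, folds to fs − 27.58 kHz = 8.24 kHz.
77.8 kHz and 101.3 kHz both map to 6.16 kHz.

77.8 kHz, 101.3 kHz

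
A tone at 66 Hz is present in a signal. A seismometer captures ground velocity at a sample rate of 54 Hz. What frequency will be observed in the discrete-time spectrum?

66 Hz mod fs = 12 Hz.
12 Hz ≤ fs/2 = 27 Hz, appears at 12 Hz.

12 Hz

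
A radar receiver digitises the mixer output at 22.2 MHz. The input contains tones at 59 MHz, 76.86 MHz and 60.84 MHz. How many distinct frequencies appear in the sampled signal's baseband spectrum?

fs/2 = 11.1 MHz.
59 MHz mod fs = 14.6 MHz.
14.6 MHz > fs/2 = 11.1 MHz, folds to fs − 14.6 MHz = 7.6 MHz.
76.86 MHz mod fs = 10.26 MHz.
10.26 MHz ≤ fs/2 = 11.1 MHz, appears at 10.26 MHz.
60.84 MHz mod fs = 16.44 MHz.
16.44 MHz > fs/2 = 11.1 MHz, folds to fs − 16.44 MHz = 5.76 MHz.
Distinct values: {5.76 MHz, 7.6 MHz, 10.26 MHz} → 3.

3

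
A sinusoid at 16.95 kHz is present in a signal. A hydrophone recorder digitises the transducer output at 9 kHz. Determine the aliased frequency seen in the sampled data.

1.05 kHz

16.95 kHz mod fs = 7.95 kHz.
7.95 kHz > fs/2 = 4.5 kHz, folds to fs − 7.95 kHz = 1.05 kHz.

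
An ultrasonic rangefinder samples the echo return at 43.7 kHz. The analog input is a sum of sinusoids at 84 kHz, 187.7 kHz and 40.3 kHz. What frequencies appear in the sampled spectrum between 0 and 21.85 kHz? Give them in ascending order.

fs/2 = 21.85 kHz.
84 kHz mod fs = 40.3 kHz.
40.3 kHz > fs/2 = 21.85 kHz, folds to fs − 40.3 kHz = 3.4 kHz.
187.7 kHz mod fs = 12.9 kHz.
12.9 kHz ≤ fs/2 = 21.85 kHz, appears at 12.9 kHz.
40.3 kHz > fs/2 = 21.85 kHz, folds to fs − 40.3 kHz = 3.4 kHz.
Distinct values: {3.4 kHz, 12.9 kHz}.

3.4 kHz, 12.9 kHz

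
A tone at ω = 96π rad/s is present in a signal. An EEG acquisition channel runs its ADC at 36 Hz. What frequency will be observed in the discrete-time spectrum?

ω = 96π rad/s → f = ω/(2π) = 48 Hz.
48 Hz mod fs = 12 Hz.
12 Hz ≤ fs/2 = 18 Hz, appears at 12 Hz.

12 Hz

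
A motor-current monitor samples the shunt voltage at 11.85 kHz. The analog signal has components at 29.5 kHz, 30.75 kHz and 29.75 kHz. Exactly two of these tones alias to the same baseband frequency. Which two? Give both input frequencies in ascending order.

29.5 kHz, 29.75 kHz

fs/2 = 5.925 kHz.
29.5 kHz mod fs = 5.8 kHz.
5.8 kHz ≤ fs/2 = 5.925 kHz, appears at 5.8 kHz.
30.75 kHz mod fs = 7.05 kHz.
7.05 kHz > fs/2 = 5.925 kHz, folds to fs − 7.05 kHz = 4.8 kHz.
29.75 kHz mod fs = 6.05 kHz.
6.05 kHz > fs/2 = 5.925 kHz, folds to fs − 6.05 kHz = 5.8 kHz.
29.5 kHz and 29.75 kHz both map to 5.8 kHz.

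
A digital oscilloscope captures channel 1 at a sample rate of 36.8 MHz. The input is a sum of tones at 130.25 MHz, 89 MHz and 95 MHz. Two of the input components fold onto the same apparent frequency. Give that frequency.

fs/2 = 18.4 MHz.
130.25 MHz mod fs = 19.85 MHz.
19.85 MHz > fs/2 = 18.4 MHz, folds to fs − 19.85 MHz = 16.95 MHz.
89 MHz mod fs = 15.4 MHz.
15.4 MHz ≤ fs/2 = 18.4 MHz, appears at 15.4 MHz.
95 MHz mod fs = 21.4 MHz.
21.4 MHz > fs/2 = 18.4 MHz, folds to fs − 21.4 MHz = 15.4 MHz.
89 MHz and 95 MHz both map to 15.4 MHz.

15.4 MHz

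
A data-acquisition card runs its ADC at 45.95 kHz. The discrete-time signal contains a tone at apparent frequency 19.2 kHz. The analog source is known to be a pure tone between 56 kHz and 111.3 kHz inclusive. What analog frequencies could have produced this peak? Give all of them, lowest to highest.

Frequencies that alias to 19.2 kHz are k·fs ± 19.2 kHz for integer k ≥ 0.
k=0: 19.2 kHz.
k=1: 26.75 kHz, 65.15 kHz.
k=2: 72.7 kHz, 111.1 kHz.
k=3: 118.65 kHz, 157.05 kHz.
Within [56 kHz, 111.3 kHz]: 65.15 kHz, 72.7 kHz, 111.1 kHz.

65.15 kHz, 72.7 kHz, 111.1 kHz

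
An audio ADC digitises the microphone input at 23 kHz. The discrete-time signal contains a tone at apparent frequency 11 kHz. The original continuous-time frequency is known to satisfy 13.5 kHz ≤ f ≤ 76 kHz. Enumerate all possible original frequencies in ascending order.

34 kHz, 35 kHz, 57 kHz, 58 kHz

Frequencies that alias to 11 kHz are k·fs ± 11 kHz for integer k ≥ 0.
k=0: 11 kHz.
k=1: 12 kHz, 34 kHz.
k=2: 35 kHz, 57 kHz.
k=3: 58 kHz, 80 kHz.
k=4: 81 kHz, 103 kHz.
Within [13.5 kHz, 76 kHz]: 34 kHz, 35 kHz, 57 kHz, 58 kHz.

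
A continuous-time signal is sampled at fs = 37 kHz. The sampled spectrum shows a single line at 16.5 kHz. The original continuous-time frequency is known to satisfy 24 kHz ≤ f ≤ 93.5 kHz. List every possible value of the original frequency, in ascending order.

Frequencies that alias to 16.5 kHz are k·fs ± 16.5 kHz for integer k ≥ 0.
k=0: 16.5 kHz.
k=1: 20.5 kHz, 53.5 kHz.
k=2: 57.5 kHz, 90.5 kHz.
k=3: 94.5 kHz, 127.5 kHz.
Within [24 kHz, 93.5 kHz]: 53.5 kHz, 57.5 kHz, 90.5 kHz.

53.5 kHz, 57.5 kHz, 90.5 kHz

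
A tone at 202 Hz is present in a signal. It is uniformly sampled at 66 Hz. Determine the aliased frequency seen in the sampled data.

202 Hz mod fs = 4 Hz.
4 Hz ≤ fs/2 = 33 Hz, appears at 4 Hz.

4 Hz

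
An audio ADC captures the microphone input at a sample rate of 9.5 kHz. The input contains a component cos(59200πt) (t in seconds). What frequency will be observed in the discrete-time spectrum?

ω = 59200π rad/s → f = ω/(2π) = 29600 Hz = 29.6 kHz.
29.6 kHz mod fs = 1.1 kHz.
1.1 kHz ≤ fs/2 = 4.75 kHz, appears at 1.1 kHz.

1.1 kHz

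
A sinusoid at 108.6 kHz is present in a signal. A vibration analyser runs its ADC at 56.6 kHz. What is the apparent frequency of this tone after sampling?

108.6 kHz mod fs = 52 kHz.
52 kHz > fs/2 = 28.3 kHz, folds to fs − 52 kHz = 4.6 kHz.

4.6 kHz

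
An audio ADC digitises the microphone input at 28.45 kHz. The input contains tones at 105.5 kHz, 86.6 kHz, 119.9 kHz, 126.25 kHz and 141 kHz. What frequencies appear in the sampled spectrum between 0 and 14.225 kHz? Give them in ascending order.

fs/2 = 14.225 kHz.
105.5 kHz mod fs = 20.15 kHz.
20.15 kHz > fs/2 = 14.225 kHz, folds to fs − 20.15 kHz = 8.3 kHz.
86.6 kHz mod fs = 1.25 kHz.
1.25 kHz ≤ fs/2 = 14.225 kHz, appears at 1.25 kHz.
119.9 kHz mod fs = 6.1 kHz.
6.1 kHz ≤ fs/2 = 14.225 kHz, appears at 6.1 kHz.
126.25 kHz mod fs = 12.45 kHz.
12.45 kHz ≤ fs/2 = 14.225 kHz, appears at 12.45 kHz.
141 kHz mod fs = 27.2 kHz.
27.2 kHz > fs/2 = 14.225 kHz, folds to fs − 27.2 kHz = 1.25 kHz.
Distinct values: {1.25 kHz, 6.1 kHz, 8.3 kHz, 12.45 kHz}.

1.25 kHz, 6.1 kHz, 8.3 kHz, 12.45 kHz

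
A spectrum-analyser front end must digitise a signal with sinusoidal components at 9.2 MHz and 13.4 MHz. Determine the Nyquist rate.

26.8 MHz

Highest-frequency component: 13.4 MHz.
Nyquist rate = 2 × 13.4 MHz = 26.8 MHz.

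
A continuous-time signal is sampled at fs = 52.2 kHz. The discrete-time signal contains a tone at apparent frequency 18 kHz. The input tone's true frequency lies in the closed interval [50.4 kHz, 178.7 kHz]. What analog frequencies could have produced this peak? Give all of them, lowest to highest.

Frequencies that alias to 18 kHz are k·fs ± 18 kHz for integer k ≥ 0.
k=0: 18 kHz.
k=1: 34.2 kHz, 70.2 kHz.
k=2: 86.4 kHz, 122.4 kHz.
k=3: 138.6 kHz, 174.6 kHz.
k=4: 190.8 kHz, 226.8 kHz.
Within [50.4 kHz, 178.7 kHz]: 70.2 kHz, 86.4 kHz, 122.4 kHz, 138.6 kHz, 174.6 kHz.

70.2 kHz, 86.4 kHz, 122.4 kHz, 138.6 kHz, 174.6 kHz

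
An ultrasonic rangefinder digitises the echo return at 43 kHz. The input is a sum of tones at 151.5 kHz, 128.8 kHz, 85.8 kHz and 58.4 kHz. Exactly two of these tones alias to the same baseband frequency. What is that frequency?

0.2 kHz

fs/2 = 21.5 kHz.
151.5 kHz mod fs = 22.5 kHz.
22.5 kHz > fs/2 = 21.5 kHz, folds to fs − 22.5 kHz = 20.5 kHz.
128.8 kHz mod fs = 42.8 kHz.
42.8 kHz > fs/2 = 21.5 kHz, folds to fs − 42.8 kHz = 0.2 kHz.
85.8 kHz mod fs = 42.8 kHz.
42.8 kHz > fs/2 = 21.5 kHz, folds to fs − 42.8 kHz = 0.2 kHz.
58.4 kHz mod fs = 15.4 kHz.
15.4 kHz ≤ fs/2 = 21.5 kHz, appears at 15.4 kHz.
85.8 kHz and 128.8 kHz both map to 0.2 kHz.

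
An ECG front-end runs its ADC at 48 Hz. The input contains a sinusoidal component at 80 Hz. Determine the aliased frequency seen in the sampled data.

80 Hz mod fs = 32 Hz.
32 Hz > fs/2 = 24 Hz, folds to fs − 32 Hz = 16 Hz.

16 Hz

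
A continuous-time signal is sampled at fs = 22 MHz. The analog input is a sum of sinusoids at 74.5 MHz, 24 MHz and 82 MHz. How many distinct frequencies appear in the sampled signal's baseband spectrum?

fs/2 = 11 MHz.
74.5 MHz mod fs = 8.5 MHz.
8.5 MHz ≤ fs/2 = 11 MHz, appears at 8.5 MHz.
24 MHz mod fs = 2 MHz.
2 MHz ≤ fs/2 = 11 MHz, appears at 2 MHz.
82 MHz mod fs = 16 MHz.
16 MHz > fs/2 = 11 MHz, folds to fs − 16 MHz = 6 MHz.
Distinct values: {2 MHz, 6 MHz, 8.5 MHz} → 3.

3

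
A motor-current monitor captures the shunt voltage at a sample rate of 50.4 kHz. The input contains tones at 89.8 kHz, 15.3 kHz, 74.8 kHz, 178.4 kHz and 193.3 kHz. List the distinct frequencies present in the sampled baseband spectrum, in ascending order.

8.3 kHz, 11 kHz, 15.3 kHz, 23.2 kHz, 24.4 kHz

fs/2 = 25.2 kHz.
89.8 kHz mod fs = 39.4 kHz.
39.4 kHz > fs/2 = 25.2 kHz, folds to fs − 39.4 kHz = 11 kHz.
15.3 kHz ≤ fs/2 = 25.2 kHz, passes unchanged.
74.8 kHz mod fs = 24.4 kHz.
24.4 kHz ≤ fs/2 = 25.2 kHz, appears at 24.4 kHz.
178.4 kHz mod fs = 27.2 kHz.
27.2 kHz > fs/2 = 25.2 kHz, folds to fs − 27.2 kHz = 23.2 kHz.
193.3 kHz mod fs = 42.1 kHz.
42.1 kHz > fs/2 = 25.2 kHz, folds to fs − 42.1 kHz = 8.3 kHz.
Distinct values: {8.3 kHz, 11 kHz, 15.3 kHz, 23.2 kHz, 24.4 kHz}.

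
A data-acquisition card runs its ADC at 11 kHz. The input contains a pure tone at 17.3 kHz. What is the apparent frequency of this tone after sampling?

17.3 kHz mod fs = 6.3 kHz.
6.3 kHz > fs/2 = 5.5 kHz, folds to fs − 6.3 kHz = 4.7 kHz.

4.7 kHz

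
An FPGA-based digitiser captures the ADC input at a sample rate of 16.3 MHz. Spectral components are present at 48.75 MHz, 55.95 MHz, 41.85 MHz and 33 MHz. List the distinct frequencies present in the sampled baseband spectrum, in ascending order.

0.15 MHz, 0.4 MHz, 7.05 MHz

fs/2 = 8.15 MHz.
48.75 MHz mod fs = 16.15 MHz.
16.15 MHz > fs/2 = 8.15 MHz, folds to fs − 16.15 MHz = 0.15 MHz.
55.95 MHz mod fs = 7.05 MHz.
7.05 MHz ≤ fs/2 = 8.15 MHz, appears at 7.05 MHz.
41.85 MHz mod fs = 9.25 MHz.
9.25 MHz > fs/2 = 8.15 MHz, folds to fs − 9.25 MHz = 7.05 MHz.
33 MHz mod fs = 0.4 MHz.
0.4 MHz ≤ fs/2 = 8.15 MHz, appears at 0.4 MHz.
Distinct values: {0.15 MHz, 0.4 MHz, 7.05 MHz}.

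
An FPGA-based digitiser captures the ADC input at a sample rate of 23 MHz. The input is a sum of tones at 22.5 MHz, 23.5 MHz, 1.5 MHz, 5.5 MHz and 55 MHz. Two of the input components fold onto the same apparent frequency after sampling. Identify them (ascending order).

fs/2 = 11.5 MHz.
22.5 MHz > fs/2 = 11.5 MHz, folds to fs − 22.5 MHz = 0.5 MHz.
23.5 MHz mod fs = 0.5 MHz.
0.5 MHz ≤ fs/2 = 11.5 MHz, appears at 0.5 MHz.
1.5 MHz ≤ fs/2 = 11.5 MHz, passes unchanged.
5.5 MHz ≤ fs/2 = 11.5 MHz, passes unchanged.
55 MHz mod fs = 9 MHz.
9 MHz ≤ fs/2 = 11.5 MHz, appears at 9 MHz.
22.5 MHz and 23.5 MHz both map to 0.5 MHz.

22.5 MHz, 23.5 MHz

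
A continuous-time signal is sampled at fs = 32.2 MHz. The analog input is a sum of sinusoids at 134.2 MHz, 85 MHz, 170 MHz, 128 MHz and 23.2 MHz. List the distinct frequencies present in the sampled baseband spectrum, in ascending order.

0.8 MHz, 5.4 MHz, 9 MHz, 11.6 MHz

fs/2 = 16.1 MHz.
134.2 MHz mod fs = 5.4 MHz.
5.4 MHz ≤ fs/2 = 16.1 MHz, appears at 5.4 MHz.
85 MHz mod fs = 20.6 MHz.
20.6 MHz > fs/2 = 16.1 MHz, folds to fs − 20.6 MHz = 11.6 MHz.
170 MHz mod fs = 9 MHz.
9 MHz ≤ fs/2 = 16.1 MHz, appears at 9 MHz.
128 MHz mod fs = 31.4 MHz.
31.4 MHz > fs/2 = 16.1 MHz, folds to fs − 31.4 MHz = 0.8 MHz.
23.2 MHz > fs/2 = 16.1 MHz, folds to fs − 23.2 MHz = 9 MHz.
Distinct values: {0.8 MHz, 5.4 MHz, 9 MHz, 11.6 MHz}.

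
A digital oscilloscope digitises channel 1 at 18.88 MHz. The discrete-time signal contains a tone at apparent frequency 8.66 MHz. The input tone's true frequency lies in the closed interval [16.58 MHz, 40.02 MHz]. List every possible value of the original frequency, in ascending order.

27.54 MHz, 29.1 MHz

Frequencies that alias to 8.66 MHz are k·fs ± 8.66 MHz for integer k ≥ 0.
k=0: 8.66 MHz.
k=1: 10.22 MHz, 27.54 MHz.
k=2: 29.1 MHz, 46.42 MHz.
k=3: 47.98 MHz, 65.3 MHz.
Within [16.58 MHz, 40.02 MHz]: 27.54 MHz, 29.1 MHz.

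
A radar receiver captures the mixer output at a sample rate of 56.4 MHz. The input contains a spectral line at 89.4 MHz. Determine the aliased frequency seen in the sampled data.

23.4 MHz

89.4 MHz mod fs = 33 MHz.
33 MHz > fs/2 = 28.2 MHz, folds to fs − 33 MHz = 23.4 MHz.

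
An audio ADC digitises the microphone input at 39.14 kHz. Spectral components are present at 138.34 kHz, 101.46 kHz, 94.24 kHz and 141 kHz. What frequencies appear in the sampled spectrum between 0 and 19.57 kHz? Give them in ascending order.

fs/2 = 19.57 kHz.
138.34 kHz mod fs = 20.92 kHz.
20.92 kHz > fs/2 = 19.57 kHz, folds to fs − 20.92 kHz = 18.22 kHz.
101.46 kHz mod fs = 23.18 kHz.
23.18 kHz > fs/2 = 19.57 kHz, folds to fs − 23.18 kHz = 15.96 kHz.
94.24 kHz mod fs = 15.96 kHz.
15.96 kHz ≤ fs/2 = 19.57 kHz, appears at 15.96 kHz.
141 kHz mod fs = 23.58 kHz.
23.58 kHz > fs/2 = 19.57 kHz, folds to fs − 23.58 kHz = 15.56 kHz.
Distinct values: {15.56 kHz, 15.96 kHz, 18.22 kHz}.

15.56 kHz, 15.96 kHz, 18.22 kHz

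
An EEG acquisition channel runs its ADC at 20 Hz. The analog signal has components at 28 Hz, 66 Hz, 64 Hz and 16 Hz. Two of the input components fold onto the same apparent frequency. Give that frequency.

fs/2 = 10 Hz.
28 Hz mod fs = 8 Hz.
8 Hz ≤ fs/2 = 10 Hz, appears at 8 Hz.
66 Hz mod fs = 6 Hz.
6 Hz ≤ fs/2 = 10 Hz, appears at 6 Hz.
64 Hz mod fs = 4 Hz.
4 Hz ≤ fs/2 = 10 Hz, appears at 4 Hz.
16 Hz > fs/2 = 10 Hz, folds to fs − 16 Hz = 4 Hz.
16 Hz and 64 Hz both map to 4 Hz.

4 Hz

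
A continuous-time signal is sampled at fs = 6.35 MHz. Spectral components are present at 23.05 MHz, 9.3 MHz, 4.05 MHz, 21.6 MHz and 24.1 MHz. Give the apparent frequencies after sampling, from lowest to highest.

fs/2 = 3.175 MHz.
23.05 MHz mod fs = 4 MHz.
4 MHz > fs/2 = 3.175 MHz, folds to fs − 4 MHz = 2.35 MHz.
9.3 MHz mod fs = 2.95 MHz.
2.95 MHz ≤ fs/2 = 3.175 MHz, appears at 2.95 MHz.
4.05 MHz > fs/2 = 3.175 MHz, folds to fs − 4.05 MHz = 2.3 MHz.
21.6 MHz mod fs = 2.55 MHz.
2.55 MHz ≤ fs/2 = 3.175 MHz, appears at 2.55 MHz.
24.1 MHz mod fs = 5.05 MHz.
5.05 MHz > fs/2 = 3.175 MHz, folds to fs − 5.05 MHz = 1.3 MHz.
Distinct values: {1.3 MHz, 2.3 MHz, 2.35 MHz, 2.55 MHz, 2.95 MHz}.

1.3 MHz, 2.3 MHz, 2.35 MHz, 2.55 MHz, 2.95 MHz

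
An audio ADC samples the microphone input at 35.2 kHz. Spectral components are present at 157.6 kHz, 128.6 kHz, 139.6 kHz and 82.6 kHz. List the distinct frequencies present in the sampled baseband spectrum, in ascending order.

1.2 kHz, 12.2 kHz, 16.8 kHz

fs/2 = 17.6 kHz.
157.6 kHz mod fs = 16.8 kHz.
16.8 kHz ≤ fs/2 = 17.6 kHz, appears at 16.8 kHz.
128.6 kHz mod fs = 23 kHz.
23 kHz > fs/2 = 17.6 kHz, folds to fs − 23 kHz = 12.2 kHz.
139.6 kHz mod fs = 34 kHz.
34 kHz > fs/2 = 17.6 kHz, folds to fs − 34 kHz = 1.2 kHz.
82.6 kHz mod fs = 12.2 kHz.
12.2 kHz ≤ fs/2 = 17.6 kHz, appears at 12.2 kHz.
Distinct values: {1.2 kHz, 12.2 kHz, 16.8 kHz}.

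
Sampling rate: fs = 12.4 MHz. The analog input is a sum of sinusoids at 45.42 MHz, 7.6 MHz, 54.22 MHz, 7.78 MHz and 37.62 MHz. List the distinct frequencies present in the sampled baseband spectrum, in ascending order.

fs/2 = 6.2 MHz.
45.42 MHz mod fs = 8.22 MHz.
8.22 MHz > fs/2 = 6.2 MHz, folds to fs − 8.22 MHz = 4.18 MHz.
7.6 MHz > fs/2 = 6.2 MHz, folds to fs − 7.6 MHz = 4.8 MHz.
54.22 MHz mod fs = 4.62 MHz.
4.62 MHz ≤ fs/2 = 6.2 MHz, appears at 4.62 MHz.
7.78 MHz > fs/2 = 6.2 MHz, folds to fs − 7.78 MHz = 4.62 MHz.
37.62 MHz mod fs = 0.42 MHz.
0.42 MHz ≤ fs/2 = 6.2 MHz, appears at 0.42 MHz.
Distinct values: {0.42 MHz, 4.18 MHz, 4.62 MHz, 4.8 MHz}.

0.42 MHz, 4.18 MHz, 4.62 MHz, 4.8 MHz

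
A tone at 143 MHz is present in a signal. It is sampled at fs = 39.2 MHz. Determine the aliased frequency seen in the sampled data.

143 MHz mod fs = 25.4 MHz.
25.4 MHz > fs/2 = 19.6 MHz, folds to fs − 25.4 MHz = 13.8 MHz.

13.8 MHz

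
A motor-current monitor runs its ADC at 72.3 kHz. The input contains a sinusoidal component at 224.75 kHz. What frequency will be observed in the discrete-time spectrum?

224.75 kHz mod fs = 7.85 kHz.
7.85 kHz ≤ fs/2 = 36.15 kHz, appears at 7.85 kHz.

7.85 kHz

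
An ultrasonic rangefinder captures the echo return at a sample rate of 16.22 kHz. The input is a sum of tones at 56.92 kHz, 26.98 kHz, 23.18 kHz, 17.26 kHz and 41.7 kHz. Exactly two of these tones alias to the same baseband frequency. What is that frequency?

6.96 kHz

fs/2 = 8.11 kHz.
56.92 kHz mod fs = 8.26 kHz.
8.26 kHz > fs/2 = 8.11 kHz, folds to fs − 8.26 kHz = 7.96 kHz.
26.98 kHz mod fs = 10.76 kHz.
10.76 kHz > fs/2 = 8.11 kHz, folds to fs − 10.76 kHz = 5.46 kHz.
23.18 kHz mod fs = 6.96 kHz.
6.96 kHz ≤ fs/2 = 8.11 kHz, appears at 6.96 kHz.
17.26 kHz mod fs = 1.04 kHz.
1.04 kHz ≤ fs/2 = 8.11 kHz, appears at 1.04 kHz.
41.7 kHz mod fs = 9.26 kHz.
9.26 kHz > fs/2 = 8.11 kHz, folds to fs − 9.26 kHz = 6.96 kHz.
23.18 kHz and 41.7 kHz both map to 6.96 kHz.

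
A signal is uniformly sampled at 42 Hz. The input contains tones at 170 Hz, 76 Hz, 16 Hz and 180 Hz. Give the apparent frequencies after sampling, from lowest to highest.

2 Hz, 8 Hz, 12 Hz, 16 Hz

fs/2 = 21 Hz.
170 Hz mod fs = 2 Hz.
2 Hz ≤ fs/2 = 21 Hz, appears at 2 Hz.
76 Hz mod fs = 34 Hz.
34 Hz > fs/2 = 21 Hz, folds to fs − 34 Hz = 8 Hz.
16 Hz ≤ fs/2 = 21 Hz, passes unchanged.
180 Hz mod fs = 12 Hz.
12 Hz ≤ fs/2 = 21 Hz, appears at 12 Hz.
Distinct values: {2 Hz, 8 Hz, 12 Hz, 16 Hz}.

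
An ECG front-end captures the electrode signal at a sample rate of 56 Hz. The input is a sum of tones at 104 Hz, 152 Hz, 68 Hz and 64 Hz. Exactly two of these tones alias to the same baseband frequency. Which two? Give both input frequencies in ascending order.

fs/2 = 28 Hz.
104 Hz mod fs = 48 Hz.
48 Hz > fs/2 = 28 Hz, folds to fs − 48 Hz = 8 Hz.
152 Hz mod fs = 40 Hz.
40 Hz > fs/2 = 28 Hz, folds to fs − 40 Hz = 16 Hz.
68 Hz mod fs = 12 Hz.
12 Hz ≤ fs/2 = 28 Hz, appears at 12 Hz.
64 Hz mod fs = 8 Hz.
8 Hz ≤ fs/2 = 28 Hz, appears at 8 Hz.
64 Hz and 104 Hz both map to 8 Hz.

64 Hz, 104 Hz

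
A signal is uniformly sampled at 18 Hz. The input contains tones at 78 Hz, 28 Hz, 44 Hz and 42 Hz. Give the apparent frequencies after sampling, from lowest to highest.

fs/2 = 9 Hz.
78 Hz mod fs = 6 Hz.
6 Hz ≤ fs/2 = 9 Hz, appears at 6 Hz.
28 Hz mod fs = 10 Hz.
10 Hz > fs/2 = 9 Hz, folds to fs − 10 Hz = 8 Hz.
44 Hz mod fs = 8 Hz.
8 Hz ≤ fs/2 = 9 Hz, appears at 8 Hz.
42 Hz mod fs = 6 Hz.
6 Hz ≤ fs/2 = 9 Hz, appears at 6 Hz.
Distinct values: {6 Hz, 8 Hz}.

6 Hz, 8 Hz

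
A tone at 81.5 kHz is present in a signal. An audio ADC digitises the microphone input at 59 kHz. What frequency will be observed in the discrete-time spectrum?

81.5 kHz mod fs = 22.5 kHz.
22.5 kHz ≤ fs/2 = 29.5 kHz, appears at 22.5 kHz.

22.5 kHz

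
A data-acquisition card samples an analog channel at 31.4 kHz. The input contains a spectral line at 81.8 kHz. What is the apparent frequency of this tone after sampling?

81.8 kHz mod fs = 19 kHz.
19 kHz > fs/2 = 15.7 kHz, folds to fs − 19 kHz = 12.4 kHz.

12.4 kHz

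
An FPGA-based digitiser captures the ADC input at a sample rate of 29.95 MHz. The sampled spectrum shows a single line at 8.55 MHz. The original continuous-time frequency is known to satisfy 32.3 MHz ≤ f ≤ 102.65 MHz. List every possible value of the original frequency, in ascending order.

38.5 MHz, 51.35 MHz, 68.45 MHz, 81.3 MHz, 98.4 MHz

Frequencies that alias to 8.55 MHz are k·fs ± 8.55 MHz for integer k ≥ 0.
k=0: 8.55 MHz.
k=1: 21.4 MHz, 38.5 MHz.
k=2: 51.35 MHz, 68.45 MHz.
k=3: 81.3 MHz, 98.4 MHz.
k=4: 111.25 MHz, 128.35 MHz.
Within [32.3 MHz, 102.65 MHz]: 38.5 MHz, 51.35 MHz, 68.45 MHz, 81.3 MHz, 98.4 MHz.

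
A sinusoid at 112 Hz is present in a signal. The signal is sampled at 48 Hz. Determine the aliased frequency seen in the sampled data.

16 Hz

112 Hz mod fs = 16 Hz.
16 Hz ≤ fs/2 = 24 Hz, appears at 16 Hz.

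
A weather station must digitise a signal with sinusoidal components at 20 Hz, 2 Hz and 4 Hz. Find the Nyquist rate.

Highest-frequency component: 20 Hz.
Nyquist rate = 2 × 20 Hz = 40 Hz.

40 Hz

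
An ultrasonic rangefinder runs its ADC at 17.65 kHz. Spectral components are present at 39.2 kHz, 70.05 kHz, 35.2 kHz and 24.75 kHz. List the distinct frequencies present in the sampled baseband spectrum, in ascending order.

fs/2 = 8.825 kHz.
39.2 kHz mod fs = 3.9 kHz.
3.9 kHz ≤ fs/2 = 8.825 kHz, appears at 3.9 kHz.
70.05 kHz mod fs = 17.1 kHz.
17.1 kHz > fs/2 = 8.825 kHz, folds to fs − 17.1 kHz = 0.55 kHz.
35.2 kHz mod fs = 17.55 kHz.
17.55 kHz > fs/2 = 8.825 kHz, folds to fs − 17.55 kHz = 0.1 kHz.
24.75 kHz mod fs = 7.1 kHz.
7.1 kHz ≤ fs/2 = 8.825 kHz, appears at 7.1 kHz.
Distinct values: {0.1 kHz, 0.55 kHz, 3.9 kHz, 7.1 kHz}.

0.1 kHz, 0.55 kHz, 3.9 kHz, 7.1 kHz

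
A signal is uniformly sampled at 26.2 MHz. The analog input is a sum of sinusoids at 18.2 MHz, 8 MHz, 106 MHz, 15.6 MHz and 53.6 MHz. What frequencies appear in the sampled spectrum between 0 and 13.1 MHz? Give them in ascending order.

1.2 MHz, 8 MHz, 10.6 MHz

fs/2 = 13.1 MHz.
18.2 MHz > fs/2 = 13.1 MHz, folds to fs − 18.2 MHz = 8 MHz.
8 MHz ≤ fs/2 = 13.1 MHz, passes unchanged.
106 MHz mod fs = 1.2 MHz.
1.2 MHz ≤ fs/2 = 13.1 MHz, appears at 1.2 MHz.
15.6 MHz > fs/2 = 13.1 MHz, folds to fs − 15.6 MHz = 10.6 MHz.
53.6 MHz mod fs = 1.2 MHz.
1.2 MHz ≤ fs/2 = 13.1 MHz, appears at 1.2 MHz.
Distinct values: {1.2 MHz, 8 MHz, 10.6 MHz}.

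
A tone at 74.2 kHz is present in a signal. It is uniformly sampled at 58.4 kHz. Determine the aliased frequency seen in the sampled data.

74.2 kHz mod fs = 15.8 kHz.
15.8 kHz ≤ fs/2 = 29.2 kHz, appears at 15.8 kHz.

15.8 kHz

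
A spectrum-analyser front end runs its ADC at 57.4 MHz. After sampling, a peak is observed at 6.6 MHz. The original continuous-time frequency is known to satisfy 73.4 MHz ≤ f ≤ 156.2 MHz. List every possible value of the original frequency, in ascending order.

108.2 MHz, 121.4 MHz

Frequencies that alias to 6.6 MHz are k·fs ± 6.6 MHz for integer k ≥ 0.
k=0: 6.6 MHz.
k=1: 50.8 MHz, 64 MHz.
k=2: 108.2 MHz, 121.4 MHz.
k=3: 165.6 MHz, 178.8 MHz.
Within [73.4 MHz, 156.2 MHz]: 108.2 MHz, 121.4 MHz.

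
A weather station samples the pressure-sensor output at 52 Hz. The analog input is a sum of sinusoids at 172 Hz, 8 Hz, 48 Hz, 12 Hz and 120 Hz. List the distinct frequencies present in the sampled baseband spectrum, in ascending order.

4 Hz, 8 Hz, 12 Hz, 16 Hz

fs/2 = 26 Hz.
172 Hz mod fs = 16 Hz.
16 Hz ≤ fs/2 = 26 Hz, appears at 16 Hz.
8 Hz ≤ fs/2 = 26 Hz, passes unchanged.
48 Hz > fs/2 = 26 Hz, folds to fs − 48 Hz = 4 Hz.
12 Hz ≤ fs/2 = 26 Hz, passes unchanged.
120 Hz mod fs = 16 Hz.
16 Hz ≤ fs/2 = 26 Hz, appears at 16 Hz.
Distinct values: {4 Hz, 8 Hz, 12 Hz, 16 Hz}.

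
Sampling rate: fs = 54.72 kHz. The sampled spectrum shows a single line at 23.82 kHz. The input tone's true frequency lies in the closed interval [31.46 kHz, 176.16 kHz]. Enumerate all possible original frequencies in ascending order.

Frequencies that alias to 23.82 kHz are k·fs ± 23.82 kHz for integer k ≥ 0.
k=0: 23.82 kHz.
k=1: 30.9 kHz, 78.54 kHz.
k=2: 85.62 kHz, 133.26 kHz.
k=3: 140.34 kHz, 187.98 kHz.
k=4: 195.06 kHz, 242.7 kHz.
Within [31.46 kHz, 176.16 kHz]: 78.54 kHz, 85.62 kHz, 133.26 kHz, 140.34 kHz.

78.54 kHz, 85.62 kHz, 133.26 kHz, 140.34 kHz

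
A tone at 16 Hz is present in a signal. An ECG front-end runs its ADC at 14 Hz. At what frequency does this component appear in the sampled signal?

2 Hz

16 Hz mod fs = 2 Hz.
2 Hz ≤ fs/2 = 7 Hz, appears at 2 Hz.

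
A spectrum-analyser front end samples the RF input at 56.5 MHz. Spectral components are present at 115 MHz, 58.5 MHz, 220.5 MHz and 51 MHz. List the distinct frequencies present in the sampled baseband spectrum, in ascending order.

2 MHz, 5.5 MHz

fs/2 = 28.25 MHz.
115 MHz mod fs = 2 MHz.
2 MHz ≤ fs/2 = 28.25 MHz, appears at 2 MHz.
58.5 MHz mod fs = 2 MHz.
2 MHz ≤ fs/2 = 28.25 MHz, appears at 2 MHz.
220.5 MHz mod fs = 51 MHz.
51 MHz > fs/2 = 28.25 MHz, folds to fs − 51 MHz = 5.5 MHz.
51 MHz > fs/2 = 28.25 MHz, folds to fs − 51 MHz = 5.5 MHz.
Distinct values: {2 MHz, 5.5 MHz}.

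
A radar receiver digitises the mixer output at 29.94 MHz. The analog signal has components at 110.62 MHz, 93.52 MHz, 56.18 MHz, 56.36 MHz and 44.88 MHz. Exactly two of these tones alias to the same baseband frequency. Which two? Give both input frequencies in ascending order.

56.18 MHz, 93.52 MHz

fs/2 = 14.97 MHz.
110.62 MHz mod fs = 20.8 MHz.
20.8 MHz > fs/2 = 14.97 MHz, folds to fs − 20.8 MHz = 9.14 MHz.
93.52 MHz mod fs = 3.7 MHz.
3.7 MHz ≤ fs/2 = 14.97 MHz, appears at 3.7 MHz.
56.18 MHz mod fs = 26.24 MHz.
26.24 MHz > fs/2 = 14.97 MHz, folds to fs − 26.24 MHz = 3.7 MHz.
56.36 MHz mod fs = 26.42 MHz.
26.42 MHz > fs/2 = 14.97 MHz, folds to fs − 26.42 MHz = 3.52 MHz.
44.88 MHz mod fs = 14.94 MHz.
14.94 MHz ≤ fs/2 = 14.97 MHz, appears at 14.94 MHz.
56.18 MHz and 93.52 MHz both map to 3.7 MHz.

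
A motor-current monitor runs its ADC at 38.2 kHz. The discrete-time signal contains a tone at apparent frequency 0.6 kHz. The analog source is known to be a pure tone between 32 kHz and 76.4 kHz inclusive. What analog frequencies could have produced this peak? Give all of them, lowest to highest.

37.6 kHz, 38.8 kHz, 75.8 kHz

Frequencies that alias to 0.6 kHz are k·fs ± 0.6 kHz for integer k ≥ 0.
k=0: 0.6 kHz.
k=1: 37.6 kHz, 38.8 kHz.
k=2: 75.8 kHz, 77 kHz.
k=3: 114 kHz, 115.2 kHz.
Within [32 kHz, 76.4 kHz]: 37.6 kHz, 38.8 kHz, 75.8 kHz.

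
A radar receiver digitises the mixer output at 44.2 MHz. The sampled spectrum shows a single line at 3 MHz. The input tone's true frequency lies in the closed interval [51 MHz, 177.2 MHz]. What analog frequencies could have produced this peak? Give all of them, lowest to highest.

Frequencies that alias to 3 MHz are k·fs ± 3 MHz for integer k ≥ 0.
k=0: 3 MHz.
k=1: 41.2 MHz, 47.2 MHz.
k=2: 85.4 MHz, 91.4 MHz.
k=3: 129.6 MHz, 135.6 MHz.
k=4: 173.8 MHz, 179.8 MHz.
k=5: 218 MHz, 224 MHz.
Within [51 MHz, 177.2 MHz]: 85.4 MHz, 91.4 MHz, 129.6 MHz, 135.6 MHz, 173.8 MHz.

85.4 MHz, 91.4 MHz, 129.6 MHz, 135.6 MHz, 173.8 MHz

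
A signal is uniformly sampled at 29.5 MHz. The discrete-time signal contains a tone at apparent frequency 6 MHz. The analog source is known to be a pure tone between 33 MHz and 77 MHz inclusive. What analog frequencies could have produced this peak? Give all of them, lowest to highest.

35.5 MHz, 53 MHz, 65 MHz

Frequencies that alias to 6 MHz are k·fs ± 6 MHz for integer k ≥ 0.
k=0: 6 MHz.
k=1: 23.5 MHz, 35.5 MHz.
k=2: 53 MHz, 65 MHz.
k=3: 82.5 MHz, 94.5 MHz.
Within [33 MHz, 77 MHz]: 35.5 MHz, 53 MHz, 65 MHz.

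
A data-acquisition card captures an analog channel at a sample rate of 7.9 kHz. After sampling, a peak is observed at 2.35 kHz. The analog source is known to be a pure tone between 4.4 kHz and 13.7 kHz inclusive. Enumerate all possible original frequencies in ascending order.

Frequencies that alias to 2.35 kHz are k·fs ± 2.35 kHz for integer k ≥ 0.
k=0: 2.35 kHz.
k=1: 5.55 kHz, 10.25 kHz.
k=2: 13.45 kHz, 18.15 kHz.
k=3: 21.35 kHz, 26.05 kHz.
Within [4.4 kHz, 13.7 kHz]: 5.55 kHz, 10.25 kHz, 13.45 kHz.

5.55 kHz, 10.25 kHz, 13.45 kHz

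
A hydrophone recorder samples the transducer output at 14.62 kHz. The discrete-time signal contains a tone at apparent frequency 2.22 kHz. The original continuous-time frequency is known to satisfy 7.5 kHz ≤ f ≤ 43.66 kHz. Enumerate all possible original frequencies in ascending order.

Frequencies that alias to 2.22 kHz are k·fs ± 2.22 kHz for integer k ≥ 0.
k=0: 2.22 kHz.
k=1: 12.4 kHz, 16.84 kHz.
k=2: 27.02 kHz, 31.46 kHz.
k=3: 41.64 kHz, 46.08 kHz.
k=4: 56.26 kHz, 60.7 kHz.
Within [7.5 kHz, 43.66 kHz]: 12.4 kHz, 16.84 kHz, 27.02 kHz, 31.46 kHz, 41.64 kHz.

12.4 kHz, 16.84 kHz, 27.02 kHz, 31.46 kHz, 41.64 kHz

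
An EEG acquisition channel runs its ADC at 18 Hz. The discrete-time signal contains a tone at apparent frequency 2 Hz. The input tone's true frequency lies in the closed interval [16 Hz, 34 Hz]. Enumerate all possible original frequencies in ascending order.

16 Hz, 20 Hz, 34 Hz

Frequencies that alias to 2 Hz are k·fs ± 2 Hz for integer k ≥ 0.
k=0: 2 Hz.
k=1: 16 Hz, 20 Hz.
k=2: 34 Hz, 38 Hz.
k=3: 52 Hz, 56 Hz.
Within [16 Hz, 34 Hz]: 16 Hz, 20 Hz, 34 Hz.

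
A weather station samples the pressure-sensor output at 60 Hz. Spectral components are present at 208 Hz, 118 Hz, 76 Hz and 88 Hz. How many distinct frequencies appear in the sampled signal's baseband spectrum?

fs/2 = 30 Hz.
208 Hz mod fs = 28 Hz.
28 Hz ≤ fs/2 = 30 Hz, appears at 28 Hz.
118 Hz mod fs = 58 Hz.
58 Hz > fs/2 = 30 Hz, folds to fs − 58 Hz = 2 Hz.
76 Hz mod fs = 16 Hz.
16 Hz ≤ fs/2 = 30 Hz, appears at 16 Hz.
88 Hz mod fs = 28 Hz.
28 Hz ≤ fs/2 = 30 Hz, appears at 28 Hz.
Distinct values: {2 Hz, 16 Hz, 28 Hz} → 3.

3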